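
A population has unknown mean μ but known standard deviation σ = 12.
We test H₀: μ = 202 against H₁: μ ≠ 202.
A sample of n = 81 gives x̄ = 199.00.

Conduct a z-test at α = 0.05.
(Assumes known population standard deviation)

Standard error: SE = σ/√n = 12/√81 = 1.3333
z-statistic: z = (x̄ - μ₀)/SE = (199.00 - 202)/1.3333 = -2.2501
Critical value: ±1.960
p-value = 0.0244
Decision: reject H₀

Answer: z = -2.2501, reject H₀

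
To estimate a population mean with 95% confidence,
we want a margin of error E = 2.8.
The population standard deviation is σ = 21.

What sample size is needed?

z_0.025 = 1.960
n = (z×σ/E)² = (1.960×21/2.8)²
n = 216.0900
Round up: n = 217

Answer: n = 217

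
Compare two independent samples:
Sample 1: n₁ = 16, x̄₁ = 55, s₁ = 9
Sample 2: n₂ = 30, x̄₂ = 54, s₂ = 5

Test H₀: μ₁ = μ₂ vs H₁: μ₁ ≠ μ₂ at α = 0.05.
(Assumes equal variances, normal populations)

Pooled variance: s²_p = [15×9² + 29×5²]/(44) = 44.0909
s_p = 6.6401
SE = s_p×√(1/n₁ + 1/n₂) = 6.6401×√(1/16 + 1/30) = 2.0556
t = (x̄₁ - x̄₂)/SE = (55 - 54)/2.0556 = 0.4865
df = 44, t-critical = ±2.015
Decision: fail to reject H₀

Answer: t = 0.4865, fail to reject H₀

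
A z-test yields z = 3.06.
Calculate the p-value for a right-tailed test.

Answer: p-value ≈ 0.0011

Derivation:
For z = 3.06:
p = P(Z > 3.06) = 1 - Φ(3.06) = 0.0011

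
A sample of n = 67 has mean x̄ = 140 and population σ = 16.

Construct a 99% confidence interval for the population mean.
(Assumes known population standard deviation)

Confidence level: 99%, α = 0.01
z_0.005 = 2.576
SE = σ/√n = 16/√67 = 1.9547
Margin of error = 2.576 × 1.9547 = 5.0353
CI: x̄ ± margin = 140 ± 5.0353
CI: (134.9647, 145.0353)

Answer: (134.9647, 145.0353)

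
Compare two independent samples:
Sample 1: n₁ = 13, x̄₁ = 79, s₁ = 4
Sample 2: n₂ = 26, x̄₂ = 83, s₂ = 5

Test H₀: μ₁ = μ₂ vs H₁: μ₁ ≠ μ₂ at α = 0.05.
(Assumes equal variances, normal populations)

Pooled variance: s²_p = [12×4² + 25×5²]/(37) = 22.0811
s_p = 4.6991
SE = s_p×√(1/n₁ + 1/n₂) = 4.6991×√(1/13 + 1/26) = 1.5962
t = (x̄₁ - x̄₂)/SE = (79 - 83)/1.5962 = -2.5060
df = 37, t-critical = ±2.026
Decision: reject H₀

Answer: t = -2.5060, reject H₀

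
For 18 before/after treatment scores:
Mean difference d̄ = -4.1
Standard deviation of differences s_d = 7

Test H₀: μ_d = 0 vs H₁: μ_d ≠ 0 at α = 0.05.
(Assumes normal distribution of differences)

df = n - 1 = 17
SE = s_d/√n = 7/√18 = 1.6499
t = d̄/SE = -4.1/1.6499 = -2.4850
Critical value: t_{0.025,17} = ±2.110
p-value ≈ 0.0237
Decision: reject H₀

Answer: t = -2.4850, reject H₀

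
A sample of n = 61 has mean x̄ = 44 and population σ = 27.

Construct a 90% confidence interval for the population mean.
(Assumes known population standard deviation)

Answer: (38.3132, 49.6868)

Derivation:
Confidence level: 90%, α = 0.1
z_0.05 = 1.645
SE = σ/√n = 27/√61 = 3.4570
Margin of error = 1.645 × 3.4570 = 5.6868
CI: x̄ ± margin = 44 ± 5.6868
CI: (38.3132, 49.6868)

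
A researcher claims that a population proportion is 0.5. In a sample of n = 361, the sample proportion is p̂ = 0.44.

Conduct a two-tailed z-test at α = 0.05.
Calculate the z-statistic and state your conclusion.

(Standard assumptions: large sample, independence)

Answer: z = -2.2800, reject H₀

Derivation:
H₀: p = 0.5, H₁: p ≠ 0.5
Standard error: SE = √(p₀(1-p₀)/n) = √(0.5×0.5/361) = 0.026316
z-statistic: z = (p̂ - p₀)/SE = (0.44 - 0.5)/0.026316 = -2.2800
Critical value: z_0.025 = ±1.960
p-value = 0.0226
Decision: reject H₀ at α = 0.05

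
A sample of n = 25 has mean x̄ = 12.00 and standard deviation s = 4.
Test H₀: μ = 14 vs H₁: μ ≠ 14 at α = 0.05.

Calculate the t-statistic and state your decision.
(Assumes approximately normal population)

df = n - 1 = 24
SE = s/√n = 4/√25 = 0.8000
t = (x̄ - μ₀)/SE = (12.00 - 14)/0.8000 = -2.5000
Critical value: t_{0.025,24} = ±2.064
p-value ≈ 0.0197
Decision: reject H₀

Answer: t = -2.5000, reject H₀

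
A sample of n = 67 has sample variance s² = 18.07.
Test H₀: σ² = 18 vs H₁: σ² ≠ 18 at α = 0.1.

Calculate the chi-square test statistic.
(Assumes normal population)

Answer: χ² = 66.2567, fail to reject H₀

Derivation:
df = n - 1 = 66
χ² = (n-1)s²/σ₀² = 66×18.07/18 = 66.2567
Critical values: χ²_{0.95,66} = 48.305, χ²_{0.05,66} = 85.965
Rejection region: χ² < 48.305 or χ² > 85.965
Decision: fail to reject H₀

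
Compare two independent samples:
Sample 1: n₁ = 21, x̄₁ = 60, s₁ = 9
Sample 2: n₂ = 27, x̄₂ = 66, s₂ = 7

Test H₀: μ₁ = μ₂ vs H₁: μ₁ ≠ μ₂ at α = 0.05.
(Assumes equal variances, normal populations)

Answer: t = -2.5999, reject H₀

Derivation:
Pooled variance: s²_p = [20×9² + 26×7²]/(46) = 62.9130
s_p = 7.9318
SE = s_p×√(1/n₁ + 1/n₂) = 7.9318×√(1/21 + 1/27) = 2.3078
t = (x̄₁ - x̄₂)/SE = (60 - 66)/2.3078 = -2.5999
df = 46, t-critical = ±2.013
Decision: reject H₀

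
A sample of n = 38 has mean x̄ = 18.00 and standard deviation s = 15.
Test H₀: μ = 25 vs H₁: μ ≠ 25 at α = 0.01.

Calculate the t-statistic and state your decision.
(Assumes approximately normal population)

df = n - 1 = 37
SE = s/√n = 15/√38 = 2.4333
t = (x̄ - μ₀)/SE = (18.00 - 25)/2.4333 = -2.8768
Critical value: t_{0.005,37} = ±2.715
p-value ≈ 0.0066
Decision: reject H₀

Answer: t = -2.8768, reject H₀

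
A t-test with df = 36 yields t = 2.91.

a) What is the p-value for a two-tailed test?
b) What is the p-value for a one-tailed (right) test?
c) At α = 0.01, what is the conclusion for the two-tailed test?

Answer: a) 0.0062, b) 0.0031, c) reject H₀

Derivation:
Using t-distribution with df = 36:
a) Two-tailed: p = 2×P(T > 2.91) = 0.0062
b) One-tailed: p = P(T > 2.91) = 0.0031
c) 0.0062 < 0.01, reject H₀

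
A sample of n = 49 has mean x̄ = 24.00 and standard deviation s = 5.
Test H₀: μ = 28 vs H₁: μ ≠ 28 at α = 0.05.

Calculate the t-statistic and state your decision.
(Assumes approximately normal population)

df = n - 1 = 48
SE = s/√n = 5/√49 = 0.7143
t = (x̄ - μ₀)/SE = (24.00 - 28)/0.7143 = -5.5999
Critical value: t_{0.025,48} = ±2.011
p-value < 0.0001
Decision: reject H₀

Answer: t = -5.5999, reject H₀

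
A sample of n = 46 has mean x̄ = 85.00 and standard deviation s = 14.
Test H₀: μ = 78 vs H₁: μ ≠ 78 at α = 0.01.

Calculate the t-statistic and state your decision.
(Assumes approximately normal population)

Answer: t = 3.3911, reject H₀

Derivation:
df = n - 1 = 45
SE = s/√n = 14/√46 = 2.0642
t = (x̄ - μ₀)/SE = (85.00 - 78)/2.0642 = 3.3911
Critical value: t_{0.005,45} = ±2.690
p-value ≈ 0.0015
Decision: reject H₀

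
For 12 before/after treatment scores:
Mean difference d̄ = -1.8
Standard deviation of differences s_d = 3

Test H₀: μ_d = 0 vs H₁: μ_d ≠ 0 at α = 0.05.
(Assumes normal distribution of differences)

Answer: t = -2.0785, fail to reject H₀

Derivation:
df = n - 1 = 11
SE = s_d/√n = 3/√12 = 0.8660
t = d̄/SE = -1.8/0.8660 = -2.0785
Critical value: t_{0.025,11} = ±2.201
p-value ≈ 0.0619
Decision: fail to reject H₀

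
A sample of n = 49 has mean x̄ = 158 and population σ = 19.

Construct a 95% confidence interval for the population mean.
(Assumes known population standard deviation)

Confidence level: 95%, α = 0.05
z_0.025 = 1.960
SE = σ/√n = 19/√49 = 2.7143
Margin of error = 1.960 × 2.7143 = 5.3200
CI: x̄ ± margin = 158 ± 5.3200
CI: (152.6800, 163.3200)

Answer: (152.6800, 163.3200)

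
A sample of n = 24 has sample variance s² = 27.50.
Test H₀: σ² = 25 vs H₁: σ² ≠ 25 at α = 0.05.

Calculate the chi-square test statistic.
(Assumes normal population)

df = n - 1 = 23
χ² = (n-1)s²/σ₀² = 23×27.50/25 = 25.3000
Critical values: χ²_{0.975,23} = 11.689, χ²_{0.025,23} = 38.076
Rejection region: χ² < 11.689 or χ² > 38.076
Decision: fail to reject H₀

Answer: χ² = 25.3000, fail to reject H₀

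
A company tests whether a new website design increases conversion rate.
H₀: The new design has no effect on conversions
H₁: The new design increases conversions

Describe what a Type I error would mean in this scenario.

Answer: Switching to a new design that doesn't actually help

Derivation:
Type I error: rejecting H₀ when it is actually true (false positive).
Type II error: failing to reject H₀ when H₁ is actually true (false negative).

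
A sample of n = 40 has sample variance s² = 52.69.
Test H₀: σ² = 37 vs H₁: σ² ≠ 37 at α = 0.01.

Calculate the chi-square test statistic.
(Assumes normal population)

Answer: χ² = 55.5381, fail to reject H₀

Derivation:
df = n - 1 = 39
χ² = (n-1)s²/σ₀² = 39×52.69/37 = 55.5381
Critical values: χ²_{0.995,39} = 19.996, χ²_{0.005,39} = 65.476
Rejection region: χ² < 19.996 or χ² > 65.476
Decision: fail to reject H₀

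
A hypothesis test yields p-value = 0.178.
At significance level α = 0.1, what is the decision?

Compare p-value to α:
0.178 ≥ 0.1
Decision: fail to reject H₀

Answer: fail to reject H₀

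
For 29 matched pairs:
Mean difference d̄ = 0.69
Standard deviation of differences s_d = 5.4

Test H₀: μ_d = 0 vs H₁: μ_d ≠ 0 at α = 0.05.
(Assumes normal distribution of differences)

df = n - 1 = 28
SE = s_d/√n = 5.4/√29 = 1.0028
t = d̄/SE = 0.69/1.0028 = 0.6881
Critical value: t_{0.025,28} = ±2.048
p-value ≈ 0.4971
Decision: fail to reject H₀

Answer: t = 0.6881, fail to reject H₀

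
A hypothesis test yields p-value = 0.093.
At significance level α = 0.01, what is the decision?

Answer: fail to reject H₀

Derivation:
Compare p-value to α:
0.093 ≥ 0.01
Decision: fail to reject H₀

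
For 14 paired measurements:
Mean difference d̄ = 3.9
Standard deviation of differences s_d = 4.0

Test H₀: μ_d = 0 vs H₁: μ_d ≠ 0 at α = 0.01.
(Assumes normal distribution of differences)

Answer: t = 3.6483, reject H₀

Derivation:
df = n - 1 = 13
SE = s_d/√n = 4.0/√14 = 1.0690
t = d̄/SE = 3.9/1.0690 = 3.6483
Critical value: t_{0.005,13} = ±3.012
p-value ≈ 0.0029
Decision: reject H₀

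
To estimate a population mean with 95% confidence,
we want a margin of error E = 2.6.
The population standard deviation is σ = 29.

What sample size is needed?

Answer: n = 478

Derivation:
z_0.025 = 1.960
n = (z×σ/E)² = (1.960×29/2.6)²
n = 477.9269
Round up: n = 478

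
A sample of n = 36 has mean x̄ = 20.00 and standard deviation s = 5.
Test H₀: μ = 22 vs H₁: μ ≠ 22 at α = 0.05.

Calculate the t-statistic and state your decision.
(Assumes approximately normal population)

df = n - 1 = 35
SE = s/√n = 5/√36 = 0.8333
t = (x̄ - μ₀)/SE = (20.00 - 22)/0.8333 = -2.4001
Critical value: t_{0.025,35} = ±2.030
p-value ≈ 0.0218
Decision: reject H₀

Answer: t = -2.4001, reject H₀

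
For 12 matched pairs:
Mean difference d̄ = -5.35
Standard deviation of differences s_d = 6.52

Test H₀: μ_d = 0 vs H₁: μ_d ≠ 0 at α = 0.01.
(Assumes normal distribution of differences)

df = n - 1 = 11
SE = s_d/√n = 6.52/√12 = 1.8822
t = d̄/SE = -5.35/1.8822 = -2.8424
Critical value: t_{0.005,11} = ±3.106
p-value ≈ 0.0160
Decision: fail to reject H₀

Answer: t = -2.8424, fail to reject H₀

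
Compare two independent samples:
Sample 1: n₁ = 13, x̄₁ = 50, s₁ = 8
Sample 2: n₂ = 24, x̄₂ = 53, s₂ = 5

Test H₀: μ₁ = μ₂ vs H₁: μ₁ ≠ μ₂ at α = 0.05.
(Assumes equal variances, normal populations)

Pooled variance: s²_p = [12×8² + 23×5²]/(35) = 38.3714
s_p = 6.1945
SE = s_p×√(1/n₁ + 1/n₂) = 6.1945×√(1/13 + 1/24) = 2.1332
t = (x̄₁ - x̄₂)/SE = (50 - 53)/2.1332 = -1.4063
df = 35, t-critical = ±2.030
Decision: fail to reject H₀

Answer: t = -1.4063, fail to reject H₀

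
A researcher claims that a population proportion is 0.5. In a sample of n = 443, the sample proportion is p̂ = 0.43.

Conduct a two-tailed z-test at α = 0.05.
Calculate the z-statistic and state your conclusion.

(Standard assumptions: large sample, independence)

H₀: p = 0.5, H₁: p ≠ 0.5
Standard error: SE = √(p₀(1-p₀)/n) = √(0.5×0.5/443) = 0.023756
z-statistic: z = (p̂ - p₀)/SE = (0.43 - 0.5)/0.023756 = -2.9466
Critical value: z_0.025 = ±1.960
p-value = 0.0032
Decision: reject H₀ at α = 0.05

Answer: z = -2.9466, reject H₀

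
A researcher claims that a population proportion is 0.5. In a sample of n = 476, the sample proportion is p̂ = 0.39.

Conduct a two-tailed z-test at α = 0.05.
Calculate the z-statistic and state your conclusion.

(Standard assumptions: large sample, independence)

Answer: z = -4.7999, reject H₀

Derivation:
H₀: p = 0.5, H₁: p ≠ 0.5
Standard error: SE = √(p₀(1-p₀)/n) = √(0.5×0.5/476) = 0.022917
z-statistic: z = (p̂ - p₀)/SE = (0.39 - 0.5)/0.022917 = -4.7999
Critical value: z_0.025 = ±1.960
p-value < 0.0001
Decision: reject H₀ at α = 0.05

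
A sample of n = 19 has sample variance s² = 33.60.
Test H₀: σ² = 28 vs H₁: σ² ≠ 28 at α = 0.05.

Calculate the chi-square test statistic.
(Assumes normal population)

df = n - 1 = 18
χ² = (n-1)s²/σ₀² = 18×33.60/28 = 21.6000
Critical values: χ²_{0.975,18} = 8.231, χ²_{0.025,18} = 31.526
Rejection region: χ² < 8.231 or χ² > 31.526
Decision: fail to reject H₀

Answer: χ² = 21.6000, fail to reject H₀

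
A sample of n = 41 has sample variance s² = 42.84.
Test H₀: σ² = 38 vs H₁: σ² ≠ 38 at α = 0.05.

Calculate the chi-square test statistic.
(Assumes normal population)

df = n - 1 = 40
χ² = (n-1)s²/σ₀² = 40×42.84/38 = 45.0947
Critical values: χ²_{0.975,40} = 24.433, χ²_{0.025,40} = 59.342
Rejection region: χ² < 24.433 or χ² > 59.342
Decision: fail to reject H₀

Answer: χ² = 45.0947, fail to reject H₀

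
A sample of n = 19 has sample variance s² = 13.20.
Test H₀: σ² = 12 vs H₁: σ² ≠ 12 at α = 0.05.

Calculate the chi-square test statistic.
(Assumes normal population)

Answer: χ² = 19.8000, fail to reject H₀

Derivation:
df = n - 1 = 18
χ² = (n-1)s²/σ₀² = 18×13.20/12 = 19.8000
Critical values: χ²_{0.975,18} = 8.231, χ²_{0.025,18} = 31.526
Rejection region: χ² < 8.231 or χ² > 31.526
Decision: fail to reject H₀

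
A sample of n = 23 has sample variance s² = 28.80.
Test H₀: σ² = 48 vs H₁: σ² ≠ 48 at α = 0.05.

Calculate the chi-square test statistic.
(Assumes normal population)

Answer: χ² = 13.2000, fail to reject H₀

Derivation:
df = n - 1 = 22
χ² = (n-1)s²/σ₀² = 22×28.80/48 = 13.2000
Critical values: χ²_{0.975,22} = 10.982, χ²_{0.025,22} = 36.781
Rejection region: χ² < 10.982 or χ² > 36.781
Decision: fail to reject H₀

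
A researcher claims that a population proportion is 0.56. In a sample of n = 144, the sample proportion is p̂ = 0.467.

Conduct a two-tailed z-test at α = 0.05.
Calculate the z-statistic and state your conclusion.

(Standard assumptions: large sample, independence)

Answer: z = -2.2482, reject H₀

Derivation:
H₀: p = 0.56, H₁: p ≠ 0.56
Standard error: SE = √(p₀(1-p₀)/n) = √(0.56×0.44/144) = 0.041366
z-statistic: z = (p̂ - p₀)/SE = (0.467 - 0.56)/0.041366 = -2.2482
Critical value: z_0.025 = ±1.960
p-value = 0.0246
Decision: reject H₀ at α = 0.05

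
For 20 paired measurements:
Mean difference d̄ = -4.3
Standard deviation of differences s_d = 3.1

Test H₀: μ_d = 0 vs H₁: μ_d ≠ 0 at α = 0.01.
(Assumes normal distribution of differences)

df = n - 1 = 19
SE = s_d/√n = 3.1/√20 = 0.6932
t = d̄/SE = -4.3/0.6932 = -6.2031
Critical value: t_{0.005,19} = ±2.861
p-value < 0.0001
Decision: reject H₀

Answer: t = -6.2031, reject H₀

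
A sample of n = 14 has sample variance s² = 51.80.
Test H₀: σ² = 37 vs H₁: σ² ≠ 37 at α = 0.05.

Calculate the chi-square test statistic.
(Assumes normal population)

df = n - 1 = 13
χ² = (n-1)s²/σ₀² = 13×51.80/37 = 18.2000
Critical values: χ²_{0.975,13} = 5.009, χ²_{0.025,13} = 24.736
Rejection region: χ² < 5.009 or χ² > 24.736
Decision: fail to reject H₀

Answer: χ² = 18.2000, fail to reject H₀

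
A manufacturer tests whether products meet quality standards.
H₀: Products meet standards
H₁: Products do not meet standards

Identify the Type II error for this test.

Answer: Accepting products as meeting standards when they don't

Derivation:
A Type I error (probability α) occurs when we reject a true H₀.
A Type II error (probability β) occurs when we fail to reject a false H₀.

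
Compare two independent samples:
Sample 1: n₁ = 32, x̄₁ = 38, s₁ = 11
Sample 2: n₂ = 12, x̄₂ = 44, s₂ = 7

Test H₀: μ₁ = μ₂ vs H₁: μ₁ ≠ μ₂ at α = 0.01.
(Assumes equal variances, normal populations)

Answer: t = -1.7538, fail to reject H₀

Derivation:
Pooled variance: s²_p = [31×11² + 11×7²]/(42) = 102.1429
s_p = 10.1066
SE = s_p×√(1/n₁ + 1/n₂) = 10.1066×√(1/32 + 1/12) = 3.4211
t = (x̄₁ - x̄₂)/SE = (38 - 44)/3.4211 = -1.7538
df = 42, t-critical = ±2.698
Decision: fail to reject H₀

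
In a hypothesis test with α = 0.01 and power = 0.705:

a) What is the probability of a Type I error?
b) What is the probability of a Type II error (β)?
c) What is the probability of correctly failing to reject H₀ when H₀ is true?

Answer: a) 0.01, b) 0.295, c) 0.99

Derivation:
a) Type I error probability = α = 0.01
b) Power = P(reject H₀ | H₁ true) = 1 - β = 0.705, so Type II error probability = β = 1 - Power = 0.295
c) P(fail to reject H₀ | H₀ true) = 1 - α = 0.99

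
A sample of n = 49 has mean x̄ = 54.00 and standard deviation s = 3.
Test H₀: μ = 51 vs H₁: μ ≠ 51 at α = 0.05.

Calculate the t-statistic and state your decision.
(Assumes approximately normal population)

Answer: t = 6.9995, reject H₀

Derivation:
df = n - 1 = 48
SE = s/√n = 3/√49 = 0.4286
t = (x̄ - μ₀)/SE = (54.00 - 51)/0.4286 = 6.9995
Critical value: t_{0.025,48} = ±2.011
p-value < 0.0001
Decision: reject H₀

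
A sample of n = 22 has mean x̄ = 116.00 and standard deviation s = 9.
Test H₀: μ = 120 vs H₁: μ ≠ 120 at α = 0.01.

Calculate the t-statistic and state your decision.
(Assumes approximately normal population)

Answer: t = -2.0846, fail to reject H₀

Derivation:
df = n - 1 = 21
SE = s/√n = 9/√22 = 1.9188
t = (x̄ - μ₀)/SE = (116.00 - 120)/1.9188 = -2.0846
Critical value: t_{0.005,21} = ±2.831
p-value ≈ 0.0495
Decision: fail to reject H₀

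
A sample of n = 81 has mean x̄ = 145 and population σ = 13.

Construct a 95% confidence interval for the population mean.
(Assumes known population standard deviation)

Confidence level: 95%, α = 0.05
z_0.025 = 1.960
SE = σ/√n = 13/√81 = 1.4444
Margin of error = 1.960 × 1.4444 = 2.8310
CI: x̄ ± margin = 145 ± 2.8310
CI: (142.1690, 147.8310)

Answer: (142.1690, 147.8310)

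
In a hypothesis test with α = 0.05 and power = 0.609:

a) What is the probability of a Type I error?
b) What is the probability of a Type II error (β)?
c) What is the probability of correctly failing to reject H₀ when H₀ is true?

a) Type I error probability = α = 0.05
b) Power = P(reject H₀ | H₁ true) = 1 - β = 0.609, so Type II error probability = β = 1 - Power = 0.391
c) P(fail to reject H₀ | H₀ true) = 1 - α = 0.95

Answer: a) 0.05, b) 0.391, c) 0.95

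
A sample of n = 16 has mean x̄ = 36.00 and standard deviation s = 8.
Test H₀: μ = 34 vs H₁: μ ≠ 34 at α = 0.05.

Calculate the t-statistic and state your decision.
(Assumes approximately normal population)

df = n - 1 = 15
SE = s/√n = 8/√16 = 2.0000
t = (x̄ - μ₀)/SE = (36.00 - 34)/2.0000 = 1.0000
Critical value: t_{0.025,15} = ±2.131
p-value ≈ 0.3332
Decision: fail to reject H₀

Answer: t = 1.0000, fail to reject H₀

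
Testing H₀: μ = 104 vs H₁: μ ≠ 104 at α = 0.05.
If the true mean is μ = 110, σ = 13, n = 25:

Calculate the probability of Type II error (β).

SE = σ/√n = 13/√25 = 2.6000
Critical values: μ₀ ± z_0.025×SE = 104 ± 1.960×2.6000
Acceptance region: (98.9040, 109.0960)
Under H₁ (μ = 110): z_high = (109.0960 - 110)/2.6000 = -0.3477, z_low = (98.9040 - 110)/2.6000 = -4.2677
β = P(not reject | H₁) = Φ(-0.3477) - Φ(-4.2677) ≈ 0.3640

Answer: β ≈ 0.3640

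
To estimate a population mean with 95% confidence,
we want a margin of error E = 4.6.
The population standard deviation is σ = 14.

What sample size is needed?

z_0.025 = 1.960
n = (z×σ/E)² = (1.960×14/4.6)²
n = 35.5838
Round up: n = 36

Answer: n = 36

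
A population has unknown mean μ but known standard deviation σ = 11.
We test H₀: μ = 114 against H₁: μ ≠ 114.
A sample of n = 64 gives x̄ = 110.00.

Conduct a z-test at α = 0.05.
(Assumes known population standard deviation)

Answer: z = -2.9091, reject H₀

Derivation:
Standard error: SE = σ/√n = 11/√64 = 1.3750
z-statistic: z = (x̄ - μ₀)/SE = (110.00 - 114)/1.3750 = -2.9091
Critical value: ±1.960
p-value = 0.0036
Decision: reject H₀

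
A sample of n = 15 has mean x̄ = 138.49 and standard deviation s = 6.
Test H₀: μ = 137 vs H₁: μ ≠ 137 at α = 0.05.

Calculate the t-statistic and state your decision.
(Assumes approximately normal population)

df = n - 1 = 14
SE = s/√n = 6/√15 = 1.5492
t = (x̄ - μ₀)/SE = (138.49 - 137)/1.5492 = 0.9618
Critical value: t_{0.025,14} = ±2.145
p-value ≈ 0.3525
Decision: fail to reject H₀

Answer: t = 0.9618, fail to reject H₀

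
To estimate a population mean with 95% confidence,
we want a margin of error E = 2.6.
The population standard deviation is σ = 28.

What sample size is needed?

z_0.025 = 1.960
n = (z×σ/E)² = (1.960×28/2.6)²
n = 445.5347
Round up: n = 446

Answer: n = 446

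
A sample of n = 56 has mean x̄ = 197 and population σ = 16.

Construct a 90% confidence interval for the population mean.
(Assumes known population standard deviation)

Answer: (193.4828, 200.5172)

Derivation:
Confidence level: 90%, α = 0.1
z_0.05 = 1.645
SE = σ/√n = 16/√56 = 2.1381
Margin of error = 1.645 × 2.1381 = 3.5172
CI: x̄ ± margin = 197 ± 3.5172
CI: (193.4828, 200.5172)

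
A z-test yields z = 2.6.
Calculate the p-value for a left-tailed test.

Answer: p-value ≈ 0.9953

Derivation:
For z = 2.6:
p = P(Z < 2.6) = Φ(2.6) = 0.9953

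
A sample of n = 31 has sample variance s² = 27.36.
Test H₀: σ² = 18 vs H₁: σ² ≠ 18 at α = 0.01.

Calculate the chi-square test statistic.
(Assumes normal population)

df = n - 1 = 30
χ² = (n-1)s²/σ₀² = 30×27.36/18 = 45.6000
Critical values: χ²_{0.995,30} = 13.787, χ²_{0.005,30} = 53.672
Rejection region: χ² < 13.787 or χ² > 53.672
Decision: fail to reject H₀

Answer: χ² = 45.6000, fail to reject H₀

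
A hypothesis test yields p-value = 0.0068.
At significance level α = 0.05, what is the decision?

Answer: reject H₀

Derivation:
Compare p-value to α:
0.0068 < 0.05
Decision: reject H₀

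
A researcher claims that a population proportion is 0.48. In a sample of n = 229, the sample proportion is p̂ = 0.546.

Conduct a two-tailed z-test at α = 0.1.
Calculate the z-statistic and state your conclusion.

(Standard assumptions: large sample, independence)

Answer: z = 1.9992, reject H₀

Derivation:
H₀: p = 0.48, H₁: p ≠ 0.48
Standard error: SE = √(p₀(1-p₀)/n) = √(0.48×0.52/229) = 0.033014
z-statistic: z = (p̂ - p₀)/SE = (0.546 - 0.48)/0.033014 = 1.9992
Critical value: z_0.05 = ±1.645
p-value = 0.0456
Decision: reject H₀ at α = 0.1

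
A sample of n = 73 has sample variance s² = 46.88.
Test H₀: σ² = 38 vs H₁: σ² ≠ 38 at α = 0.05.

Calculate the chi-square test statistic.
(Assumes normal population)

Answer: χ² = 88.8253, fail to reject H₀

Derivation:
df = n - 1 = 72
χ² = (n-1)s²/σ₀² = 72×46.88/38 = 88.8253
Critical values: χ²_{0.975,72} = 50.428, χ²_{0.025,72} = 97.353
Rejection region: χ² < 50.428 or χ² > 97.353
Decision: fail to reject H₀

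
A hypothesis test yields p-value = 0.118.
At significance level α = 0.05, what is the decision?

Compare p-value to α:
0.118 ≥ 0.05
Decision: fail to reject H₀

Answer: fail to reject H₀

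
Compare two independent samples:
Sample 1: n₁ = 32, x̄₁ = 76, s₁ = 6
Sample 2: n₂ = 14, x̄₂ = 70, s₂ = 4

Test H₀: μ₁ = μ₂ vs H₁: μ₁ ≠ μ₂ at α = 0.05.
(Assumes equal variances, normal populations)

Pooled variance: s²_p = [31×6² + 13×4²]/(44) = 30.0909
s_p = 5.4855
SE = s_p×√(1/n₁ + 1/n₂) = 5.4855×√(1/32 + 1/14) = 1.7577
t = (x̄₁ - x̄₂)/SE = (76 - 70)/1.7577 = 3.4136
df = 44, t-critical = ±2.015
Decision: reject H₀

Answer: t = 3.4136, reject H₀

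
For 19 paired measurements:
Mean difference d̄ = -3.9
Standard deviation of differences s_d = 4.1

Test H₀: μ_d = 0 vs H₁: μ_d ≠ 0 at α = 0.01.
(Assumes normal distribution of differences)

df = n - 1 = 18
SE = s_d/√n = 4.1/√19 = 0.9406
t = d̄/SE = -3.9/0.9406 = -4.1463
Critical value: t_{0.005,18} = ±2.878
p-value ≈ 0.0006
Decision: reject H₀

Answer: t = -4.1463, reject H₀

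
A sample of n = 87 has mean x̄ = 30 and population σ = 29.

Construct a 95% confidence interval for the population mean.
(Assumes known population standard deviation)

Confidence level: 95%, α = 0.05
z_0.025 = 1.960
SE = σ/√n = 29/√87 = 3.1091
Margin of error = 1.960 × 3.1091 = 6.0938
CI: x̄ ± margin = 30 ± 6.0938
CI: (23.9062, 36.0938)

Answer: (23.9062, 36.0938)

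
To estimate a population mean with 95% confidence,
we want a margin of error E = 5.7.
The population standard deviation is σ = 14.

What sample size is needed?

z_0.025 = 1.960
n = (z×σ/E)² = (1.960×14/5.7)²
n = 23.1749
Round up: n = 24

Answer: n = 24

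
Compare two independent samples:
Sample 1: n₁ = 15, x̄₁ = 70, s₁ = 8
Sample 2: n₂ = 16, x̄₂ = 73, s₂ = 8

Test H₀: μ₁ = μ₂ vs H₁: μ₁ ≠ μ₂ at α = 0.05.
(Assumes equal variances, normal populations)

Answer: t = -1.0434, fail to reject H₀

Derivation:
Pooled variance: s²_p = [14×8² + 15×8²]/(29) = 64.0000
s_p = 8.0000
SE = s_p×√(1/n₁ + 1/n₂) = 8.0000×√(1/15 + 1/16) = 2.8752
t = (x̄₁ - x̄₂)/SE = (70 - 73)/2.8752 = -1.0434
df = 29, t-critical = ±2.045
Decision: fail to reject H₀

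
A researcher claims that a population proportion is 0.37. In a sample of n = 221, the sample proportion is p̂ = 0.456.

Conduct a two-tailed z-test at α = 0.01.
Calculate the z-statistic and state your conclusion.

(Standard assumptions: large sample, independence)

Answer: z = 2.6480, reject H₀

Derivation:
H₀: p = 0.37, H₁: p ≠ 0.37
Standard error: SE = √(p₀(1-p₀)/n) = √(0.37×0.63/221) = 0.032477
z-statistic: z = (p̂ - p₀)/SE = (0.456 - 0.37)/0.032477 = 2.6480
Critical value: z_0.005 = ±2.576
p-value = 0.0081
Decision: reject H₀ at α = 0.01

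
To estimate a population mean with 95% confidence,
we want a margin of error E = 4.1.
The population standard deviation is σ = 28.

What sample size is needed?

Answer: n = 180

Derivation:
z_0.025 = 1.960
n = (z×σ/E)² = (1.960×28/4.1)²
n = 179.1680
Round up: n = 180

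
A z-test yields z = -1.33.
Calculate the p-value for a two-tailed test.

Answer: p-value ≈ 0.1835

Derivation:
For z = -1.33:
p = 2×P(Z > |-1.33|) = 2×(1 - Φ(1.33)) = 0.1835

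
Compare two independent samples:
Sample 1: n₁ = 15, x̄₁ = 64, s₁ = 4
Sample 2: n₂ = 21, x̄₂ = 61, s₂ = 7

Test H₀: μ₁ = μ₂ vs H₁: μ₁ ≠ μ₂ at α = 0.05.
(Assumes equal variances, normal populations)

Pooled variance: s²_p = [14×4² + 20×7²]/(34) = 35.4118
s_p = 5.9508
SE = s_p×√(1/n₁ + 1/n₂) = 5.9508×√(1/15 + 1/21) = 2.0117
t = (x̄₁ - x̄₂)/SE = (64 - 61)/2.0117 = 1.4913
df = 34, t-critical = ±2.032
Decision: fail to reject H₀

Answer: t = 1.4913, fail to reject H₀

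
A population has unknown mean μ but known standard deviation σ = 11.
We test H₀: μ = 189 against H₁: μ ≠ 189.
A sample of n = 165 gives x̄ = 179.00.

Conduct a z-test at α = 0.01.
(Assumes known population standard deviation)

Answer: z = -11.6782, reject H₀

Derivation:
Standard error: SE = σ/√n = 11/√165 = 0.8563
z-statistic: z = (x̄ - μ₀)/SE = (179.00 - 189)/0.8563 = -11.6782
Critical value: ±2.576
p-value < 0.0001
Decision: reject H₀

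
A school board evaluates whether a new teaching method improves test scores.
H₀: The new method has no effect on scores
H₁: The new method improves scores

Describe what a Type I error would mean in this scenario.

A Type I error (probability α) occurs when we reject a true H₀.
A Type II error (probability β) occurs when we fail to reject a false H₀.

Answer: Concluding the new method improves scores when it actually doesn't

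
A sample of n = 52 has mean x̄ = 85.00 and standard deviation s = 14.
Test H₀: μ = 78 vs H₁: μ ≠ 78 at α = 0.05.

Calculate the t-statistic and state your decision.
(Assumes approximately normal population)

df = n - 1 = 51
SE = s/√n = 14/√52 = 1.9415
t = (x̄ - μ₀)/SE = (85.00 - 78)/1.9415 = 3.6055
Critical value: t_{0.025,51} = ±2.008
p-value ≈ 0.0007
Decision: reject H₀

Answer: t = 3.6055, reject H₀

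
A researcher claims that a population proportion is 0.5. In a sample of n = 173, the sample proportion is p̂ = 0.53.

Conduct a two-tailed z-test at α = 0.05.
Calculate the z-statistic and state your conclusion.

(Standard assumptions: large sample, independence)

H₀: p = 0.5, H₁: p ≠ 0.5
Standard error: SE = √(p₀(1-p₀)/n) = √(0.5×0.5/173) = 0.038014
z-statistic: z = (p̂ - p₀)/SE = (0.53 - 0.5)/0.038014 = 0.7892
Critical value: z_0.025 = ±1.960
p-value = 0.4300
Decision: fail to reject H₀ at α = 0.05

Answer: z = 0.7892, fail to reject H₀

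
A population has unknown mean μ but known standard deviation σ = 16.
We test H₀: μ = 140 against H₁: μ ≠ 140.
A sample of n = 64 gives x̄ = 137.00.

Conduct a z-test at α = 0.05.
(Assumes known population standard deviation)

Standard error: SE = σ/√n = 16/√64 = 2.0000
z-statistic: z = (x̄ - μ₀)/SE = (137.00 - 140)/2.0000 = -1.5000
Critical value: ±1.960
p-value = 0.1336
Decision: fail to reject H₀

Answer: z = -1.5000, fail to reject H₀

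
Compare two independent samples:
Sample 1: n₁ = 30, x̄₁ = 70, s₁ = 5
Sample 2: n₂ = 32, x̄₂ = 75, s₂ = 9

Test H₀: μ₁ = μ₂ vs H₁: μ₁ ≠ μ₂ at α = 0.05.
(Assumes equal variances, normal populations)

Answer: t = -2.6791, reject H₀

Derivation:
Pooled variance: s²_p = [29×5² + 31×9²]/(60) = 53.9333
s_p = 7.3439
SE = s_p×√(1/n₁ + 1/n₂) = 7.3439×√(1/30 + 1/32) = 1.8663
t = (x̄₁ - x̄₂)/SE = (70 - 75)/1.8663 = -2.6791
df = 60, t-critical = ±2.000
Decision: reject H₀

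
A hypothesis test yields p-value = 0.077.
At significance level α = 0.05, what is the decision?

Answer: fail to reject H₀

Derivation:
Compare p-value to α:
0.077 ≥ 0.05
Decision: fail to reject H₀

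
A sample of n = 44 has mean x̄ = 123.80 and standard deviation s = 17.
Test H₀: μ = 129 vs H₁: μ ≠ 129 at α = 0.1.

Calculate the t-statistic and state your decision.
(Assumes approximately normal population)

df = n - 1 = 43
SE = s/√n = 17/√44 = 2.5628
t = (x̄ - μ₀)/SE = (123.80 - 129)/2.5628 = -2.0290
Critical value: t_{0.05,43} = ±1.681
p-value ≈ 0.0487
Decision: reject H₀

Answer: t = -2.0290, reject H₀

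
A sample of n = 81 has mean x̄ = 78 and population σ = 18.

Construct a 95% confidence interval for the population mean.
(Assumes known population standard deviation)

Confidence level: 95%, α = 0.05
z_0.025 = 1.960
SE = σ/√n = 18/√81 = 2.0000
Margin of error = 1.960 × 2.0000 = 3.9200
CI: x̄ ± margin = 78 ± 3.9200
CI: (74.0800, 81.9200)

Answer: (74.0800, 81.9200)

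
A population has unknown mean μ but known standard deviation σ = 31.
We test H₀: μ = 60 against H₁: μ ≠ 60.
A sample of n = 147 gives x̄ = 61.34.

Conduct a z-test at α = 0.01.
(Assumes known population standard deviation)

Answer: z = 0.5241, fail to reject H₀

Derivation:
Standard error: SE = σ/√n = 31/√147 = 2.5568
z-statistic: z = (x̄ - μ₀)/SE = (61.34 - 60)/2.5568 = 0.5241
Critical value: ±2.576
p-value = 0.6002
Decision: fail to reject H₀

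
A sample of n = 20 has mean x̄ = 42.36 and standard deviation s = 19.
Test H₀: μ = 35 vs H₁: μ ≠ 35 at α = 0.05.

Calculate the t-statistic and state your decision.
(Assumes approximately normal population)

Answer: t = 1.7324, fail to reject H₀

Derivation:
df = n - 1 = 19
SE = s/√n = 19/√20 = 4.2485
t = (x̄ - μ₀)/SE = (42.36 - 35)/4.2485 = 1.7324
Critical value: t_{0.025,19} = ±2.093
p-value ≈ 0.0994
Decision: fail to reject H₀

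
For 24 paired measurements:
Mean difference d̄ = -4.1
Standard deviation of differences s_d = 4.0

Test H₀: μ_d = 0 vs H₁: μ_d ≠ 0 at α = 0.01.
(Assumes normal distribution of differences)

df = n - 1 = 23
SE = s_d/√n = 4.0/√24 = 0.8165
t = d̄/SE = -4.1/0.8165 = -5.0214
Critical value: t_{0.005,23} = ±2.807
p-value < 0.0001
Decision: reject H₀

Answer: t = -5.0214, reject H₀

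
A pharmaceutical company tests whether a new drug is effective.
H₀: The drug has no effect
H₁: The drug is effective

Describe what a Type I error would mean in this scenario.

Type I error: rejecting H₀ when it is actually true (false positive).
Type II error: failing to reject H₀ when H₁ is actually true (false negative).

Answer: Concluding the drug is effective when it actually has no effect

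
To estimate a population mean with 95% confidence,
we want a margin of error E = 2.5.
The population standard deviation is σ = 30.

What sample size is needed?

Answer: n = 554

Derivation:
z_0.025 = 1.960
n = (z×σ/E)² = (1.960×30/2.5)²
n = 553.1904
Round up: n = 554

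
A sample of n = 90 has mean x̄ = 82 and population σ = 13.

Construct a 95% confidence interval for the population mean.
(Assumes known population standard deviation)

Answer: (79.3142, 84.6858)

Derivation:
Confidence level: 95%, α = 0.05
z_0.025 = 1.960
SE = σ/√n = 13/√90 = 1.3703
Margin of error = 1.960 × 1.3703 = 2.6858
CI: x̄ ± margin = 82 ± 2.6858
CI: (79.3142, 84.6858)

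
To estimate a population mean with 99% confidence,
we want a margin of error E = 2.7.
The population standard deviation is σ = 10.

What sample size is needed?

z_0.005 = 2.576
n = (z×σ/E)² = (2.576×10/2.7)²
n = 91.0257
Round up: n = 92

Answer: n = 92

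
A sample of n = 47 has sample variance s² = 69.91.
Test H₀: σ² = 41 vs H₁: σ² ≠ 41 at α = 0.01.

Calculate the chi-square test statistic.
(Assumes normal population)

Answer: χ² = 78.4356, reject H₀

Derivation:
df = n - 1 = 46
χ² = (n-1)s²/σ₀² = 46×69.91/41 = 78.4356
Critical values: χ²_{0.995,46} = 25.041, χ²_{0.005,46} = 74.437
Rejection region: χ² < 25.041 or χ² > 74.437
Decision: reject H₀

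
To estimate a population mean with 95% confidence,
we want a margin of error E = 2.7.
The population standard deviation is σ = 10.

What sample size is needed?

Answer: n = 53

Derivation:
z_0.025 = 1.960
n = (z×σ/E)² = (1.960×10/2.7)²
n = 52.6968
Round up: n = 53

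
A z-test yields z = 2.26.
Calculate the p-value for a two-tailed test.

Answer: p-value ≈ 0.0238

Derivation:
For z = 2.26:
p = 2×P(Z > |2.26|) = 2×(1 - Φ(2.26)) = 0.0238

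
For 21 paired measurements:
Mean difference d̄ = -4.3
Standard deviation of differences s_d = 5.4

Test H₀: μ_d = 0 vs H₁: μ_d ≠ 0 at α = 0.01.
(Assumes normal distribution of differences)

df = n - 1 = 20
SE = s_d/√n = 5.4/√21 = 1.1784
t = d̄/SE = -4.3/1.1784 = -3.6490
Critical value: t_{0.005,20} = ±2.845
p-value ≈ 0.0016
Decision: reject H₀

Answer: t = -3.6490, reject H₀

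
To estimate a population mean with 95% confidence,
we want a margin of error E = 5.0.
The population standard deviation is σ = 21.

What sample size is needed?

z_0.025 = 1.960
n = (z×σ/E)² = (1.960×21/5.0)²
n = 67.7658
Round up: n = 68

Answer: n = 68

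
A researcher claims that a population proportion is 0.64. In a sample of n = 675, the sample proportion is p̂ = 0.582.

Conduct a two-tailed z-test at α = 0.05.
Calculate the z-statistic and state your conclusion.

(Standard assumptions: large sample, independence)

Answer: z = -3.1394, reject H₀

Derivation:
H₀: p = 0.64, H₁: p ≠ 0.64
Standard error: SE = √(p₀(1-p₀)/n) = √(0.64×0.36/675) = 0.018475
z-statistic: z = (p̂ - p₀)/SE = (0.582 - 0.64)/0.018475 = -3.1394
Critical value: z_0.025 = ±1.960
p-value = 0.0017
Decision: reject H₀ at α = 0.05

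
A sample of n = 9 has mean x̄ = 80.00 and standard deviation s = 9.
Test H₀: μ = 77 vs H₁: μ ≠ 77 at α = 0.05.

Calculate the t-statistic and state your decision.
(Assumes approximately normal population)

df = n - 1 = 8
SE = s/√n = 9/√9 = 3.0000
t = (x̄ - μ₀)/SE = (80.00 - 77)/3.0000 = 1.0000
Critical value: t_{0.025,8} = ±2.306
p-value ≈ 0.3466
Decision: fail to reject H₀

Answer: t = 1.0000, fail to reject H₀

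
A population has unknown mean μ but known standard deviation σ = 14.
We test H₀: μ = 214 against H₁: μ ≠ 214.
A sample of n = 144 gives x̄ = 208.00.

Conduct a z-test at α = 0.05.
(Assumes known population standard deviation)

Answer: z = -5.1427, reject H₀

Derivation:
Standard error: SE = σ/√n = 14/√144 = 1.1667
z-statistic: z = (x̄ - μ₀)/SE = (208.00 - 214)/1.1667 = -5.1427
Critical value: ±1.960
p-value < 0.0001
Decision: reject H₀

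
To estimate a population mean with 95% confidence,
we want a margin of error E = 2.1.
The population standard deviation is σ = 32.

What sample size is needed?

z_0.025 = 1.960
n = (z×σ/E)² = (1.960×32/2.1)²
n = 892.0178
Round up: n = 893

Answer: n = 893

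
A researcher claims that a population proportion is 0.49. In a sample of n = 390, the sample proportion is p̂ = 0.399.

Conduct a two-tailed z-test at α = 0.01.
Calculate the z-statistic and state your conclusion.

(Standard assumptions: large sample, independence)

Answer: z = -3.5950, reject H₀

Derivation:
H₀: p = 0.49, H₁: p ≠ 0.49
Standard error: SE = √(p₀(1-p₀)/n) = √(0.49×0.51/390) = 0.025313
z-statistic: z = (p̂ - p₀)/SE = (0.399 - 0.49)/0.025313 = -3.5950
Critical value: z_0.005 = ±2.576
p-value = 0.0003
Decision: reject H₀ at α = 0.01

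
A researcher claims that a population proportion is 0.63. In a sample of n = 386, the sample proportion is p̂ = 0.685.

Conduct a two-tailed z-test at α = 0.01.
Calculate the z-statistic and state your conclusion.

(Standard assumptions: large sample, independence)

Answer: z = 2.2381, fail to reject H₀

Derivation:
H₀: p = 0.63, H₁: p ≠ 0.63
Standard error: SE = √(p₀(1-p₀)/n) = √(0.63×0.37/386) = 0.024574
z-statistic: z = (p̂ - p₀)/SE = (0.685 - 0.63)/0.024574 = 2.2381
Critical value: z_0.005 = ±2.576
p-value = 0.0252
Decision: fail to reject H₀ at α = 0.01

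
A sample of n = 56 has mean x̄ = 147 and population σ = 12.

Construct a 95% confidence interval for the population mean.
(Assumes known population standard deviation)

Answer: (143.8569, 150.1431)

Derivation:
Confidence level: 95%, α = 0.05
z_0.025 = 1.960
SE = σ/√n = 12/√56 = 1.6036
Margin of error = 1.960 × 1.6036 = 3.1431
CI: x̄ ± margin = 147 ± 3.1431
CI: (143.8569, 150.1431)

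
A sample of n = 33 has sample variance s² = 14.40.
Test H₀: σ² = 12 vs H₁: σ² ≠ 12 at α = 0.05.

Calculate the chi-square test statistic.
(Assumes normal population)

df = n - 1 = 32
χ² = (n-1)s²/σ₀² = 32×14.40/12 = 38.4000
Critical values: χ²_{0.975,32} = 18.291, χ²_{0.025,32} = 49.480
Rejection region: χ² < 18.291 or χ² > 49.480
Decision: fail to reject H₀

Answer: χ² = 38.4000, fail to reject H₀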